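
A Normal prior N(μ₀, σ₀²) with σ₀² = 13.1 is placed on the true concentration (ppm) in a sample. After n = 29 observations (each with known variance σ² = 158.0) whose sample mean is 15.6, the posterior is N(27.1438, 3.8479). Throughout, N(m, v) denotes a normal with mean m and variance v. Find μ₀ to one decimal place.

The posterior mean is a precision-weighted average: μ_n = (τ₀μ₀ + τ_data·x̄)/(τ₀+τ_data), with τ₀=1/σ₀² and τ_data=n/σ².
Here τ₀ = 1/13.1 = 0.076336 and τ_data = 29/158.0 = 0.183544, so τ_n = 0.259880.
Rearranging for μ₀: μ₀ = (μ_n·τ_n − τ_data·x̄)/τ₀ = (27.1438·0.259880 − 0.183544·15.6) / 0.076336 = 4.190844/0.076336 ≈ 54.9.

μ₀ = 54.9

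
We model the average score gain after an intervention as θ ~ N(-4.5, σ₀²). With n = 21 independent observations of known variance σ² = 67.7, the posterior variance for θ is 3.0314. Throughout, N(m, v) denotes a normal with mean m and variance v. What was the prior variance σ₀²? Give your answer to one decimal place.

For the Normal–Normal model with known σ², precisions add: τ_n = τ₀ + n/σ².
So 1/σ₀² = 1/3.0314 − 21/67.7 = 0.329881 − 0.310192 = 0.019689.
Hence σ₀² = 1/0.019689 ≈ 50.8.

σ₀² = 50.8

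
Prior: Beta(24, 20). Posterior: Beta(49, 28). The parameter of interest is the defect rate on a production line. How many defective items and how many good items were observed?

Beta is conjugate to the binomial likelihood: posterior = Beta(a+s, b+f).
So s = 49 − 24 = 25 and f = 28 − 20 = 8.

25 defective items and 8 good items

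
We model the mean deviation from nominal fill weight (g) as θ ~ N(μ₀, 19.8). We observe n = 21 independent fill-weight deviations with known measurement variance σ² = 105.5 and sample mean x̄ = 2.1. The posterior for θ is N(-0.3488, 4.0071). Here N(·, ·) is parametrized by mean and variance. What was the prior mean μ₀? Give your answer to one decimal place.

The posterior mean is a precision-weighted average: μ_n = (τ₀μ₀ + τ_data·x̄)/(τ₀+τ_data), with τ₀=1/σ₀² and τ_data=n/σ².
Here τ₀ = 1/19.8 = 0.050505 and τ_data = 21/105.5 = 0.199052, so τ_n = 0.249557.
Rearranging for μ₀: μ₀ = (μ_n·τ_n − τ_data·x̄)/τ₀ = (-0.3488·0.249557 − 0.199052·2.1) / 0.050505 = -0.505055/0.050505 ≈ -10.0.

μ₀ = -10.0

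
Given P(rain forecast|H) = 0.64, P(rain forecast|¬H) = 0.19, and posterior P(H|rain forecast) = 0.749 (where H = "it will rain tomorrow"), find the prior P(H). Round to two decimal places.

P(H) = 0.47

Bayes' rule in odds form gives O(H|E) = O(H)·[P(E|H)/P(E|¬H)], hence O(H) = O(H|E)/LR.
Posterior odds = 0.749/(1−0.749) = 2.9841. LR = 0.64/0.19 = 3.3684.
Prior odds = 2.9841/3.3684 = 0.8859, so P(H) = 0.8859/(1+0.8859) ≈ 0.47.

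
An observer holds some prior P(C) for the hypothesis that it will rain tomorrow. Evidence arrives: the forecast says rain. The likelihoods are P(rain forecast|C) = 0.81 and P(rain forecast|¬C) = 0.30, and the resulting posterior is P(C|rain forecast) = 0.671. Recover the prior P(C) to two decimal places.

Bayes' rule in odds form gives O(C|E) = O(C)·[P(E|C)/P(E|¬C)], hence O(C) = O(C|E)/LR.
Posterior odds = 0.671/(1−0.671) = 2.0395. LR = 0.81/0.30 = 2.7000.
Prior odds = 2.0395/2.7000 = 0.7554, so P(C) = 0.7554/(1+0.7554) ≈ 0.43.

P(C) = 0.43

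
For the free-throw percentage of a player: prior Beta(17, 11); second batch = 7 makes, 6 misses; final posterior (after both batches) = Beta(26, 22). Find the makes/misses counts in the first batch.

2 makes and 5 misses

Sequential conjugate updates are equivalent to a single update on the pooled data, so total successes = posterior α − prior α and total failures = posterior β − prior β.
Total across both batches: 26−17=9 makes, 22−11=11 misses.
Subtract the second batch: 9−7=2 makes and 11−6=5 misses.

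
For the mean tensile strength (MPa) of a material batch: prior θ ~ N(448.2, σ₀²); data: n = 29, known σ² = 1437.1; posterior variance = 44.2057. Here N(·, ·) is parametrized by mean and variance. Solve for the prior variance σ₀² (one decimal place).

Posterior precision equals prior precision plus data precision: 1/σ_n² = 1/σ₀² + n/σ².
So 1/σ₀² = 1/44.2057 − 29/1437.1 = 0.022622 − 0.020180 = 0.002442.
Hence σ₀² = 1/0.002442 ≈ 409.5.

σ₀² = 409.5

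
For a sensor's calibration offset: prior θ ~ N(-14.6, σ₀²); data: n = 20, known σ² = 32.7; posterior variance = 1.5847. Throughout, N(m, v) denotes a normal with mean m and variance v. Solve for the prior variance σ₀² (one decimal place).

σ₀² = 51.5

Posterior precision equals prior precision plus data precision: 1/σ_n² = 1/σ₀² + n/σ².
So 1/σ₀² = 1/1.5847 − 20/32.7 = 0.631034 − 0.611621 = 0.019413.
Hence σ₀² = 1/0.019413 ≈ 51.5.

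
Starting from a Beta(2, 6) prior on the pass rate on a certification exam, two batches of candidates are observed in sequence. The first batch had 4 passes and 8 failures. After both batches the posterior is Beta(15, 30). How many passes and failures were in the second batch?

9 passes and 16 failures

Sequential conjugate updates are equivalent to a single update on the pooled data, so total successes = posterior α − prior α and total failures = posterior β − prior β.
Total across both batches: 15−2=13 passes, 30−6=24 failures.
Subtract the first batch: 13−4=9 passes and 24−8=16 failures.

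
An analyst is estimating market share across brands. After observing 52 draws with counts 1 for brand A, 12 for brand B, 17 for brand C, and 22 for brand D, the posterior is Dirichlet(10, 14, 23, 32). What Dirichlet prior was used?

For a Dirichlet(α) prior with multinomial counts c, the posterior is Dirichlet(α + c) componentwise.
Subtract each count from the matching posterior parameter: 10−1=9, 14−12=2, 23−17=6, 32−22=10.

Dirichlet(9, 2, 6, 10)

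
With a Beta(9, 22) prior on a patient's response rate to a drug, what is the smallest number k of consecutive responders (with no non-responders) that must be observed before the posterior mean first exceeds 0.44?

After k responders and 0 non-responders the posterior is Beta(9+k, 22), with mean (9+k)/(9+22+k).
Set (9+k)/(31+k) > 0.44 and solve: k > (0.44·31 − 9)/(1 − 0.44) = 8.286.
The smallest integer exceeding 8.286 is 9, and checking k=9: (18)/(40) = 0.4500 > 0.44.

k = 9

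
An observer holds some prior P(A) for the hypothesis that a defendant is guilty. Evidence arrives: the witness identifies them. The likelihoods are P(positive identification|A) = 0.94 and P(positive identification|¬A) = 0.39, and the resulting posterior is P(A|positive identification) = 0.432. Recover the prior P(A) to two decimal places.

P(A) = 0.24

In odds form, posterior odds = prior odds × likelihood ratio, so prior odds = posterior odds ÷ LR.
Posterior odds = 0.432/(1−0.432) = 0.7606. LR = 0.94/0.39 = 2.4103.
Prior odds = 0.7606/2.4103 = 0.3156, so P(A) = 0.3156/(1+0.3156) ≈ 0.24.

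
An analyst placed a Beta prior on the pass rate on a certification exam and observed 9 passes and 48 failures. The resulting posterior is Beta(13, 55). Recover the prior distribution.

Beta is conjugate to the binomial likelihood: posterior = Beta(a+s, b+f).
So a = 13 − 9 = 4 and b = 55 − 48 = 7.

Beta(4, 7)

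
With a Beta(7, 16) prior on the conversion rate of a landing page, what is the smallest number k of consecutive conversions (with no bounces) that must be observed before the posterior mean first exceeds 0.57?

After k conversions and 0 bounces the posterior is Beta(7+k, 16), with mean (7+k)/(7+16+k).
Set (7+k)/(23+k) > 0.57 and solve: k > (0.57·23 − 7)/(1 − 0.57) = 14.209.
The smallest integer exceeding 14.209 is 15.

k = 15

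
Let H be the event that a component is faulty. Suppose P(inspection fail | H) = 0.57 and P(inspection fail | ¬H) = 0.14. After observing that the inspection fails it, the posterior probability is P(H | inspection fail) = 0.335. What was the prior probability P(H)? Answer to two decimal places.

Bayes' rule in odds form gives O(H|E) = O(H)·[P(E|H)/P(E|¬H)], hence O(H) = O(H|E)/LR.
Posterior odds = 0.335/(1−0.335) = 0.5038. LR = 0.57/0.14 = 4.0714.
Prior odds = 0.5038/4.0714 = 0.1237, so P(H) = 0.1237/(1+0.1237) ≈ 0.11.

P(H) = 0.11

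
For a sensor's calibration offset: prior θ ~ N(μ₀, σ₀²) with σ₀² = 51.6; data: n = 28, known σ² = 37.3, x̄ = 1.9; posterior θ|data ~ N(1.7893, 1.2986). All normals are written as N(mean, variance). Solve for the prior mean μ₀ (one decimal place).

The posterior mean is a precision-weighted average: μ_n = (τ₀μ₀ + τ_data·x̄)/(τ₀+τ_data), with τ₀=1/σ₀² and τ_data=n/σ².
Here τ₀ = 1/51.6 = 0.019380 and τ_data = 28/37.3 = 0.750670, so τ_n = 0.770050.
Rearranging for μ₀: μ₀ = (μ_n·τ_n − τ_data·x̄)/τ₀ = (1.7893·0.770050 − 0.750670·1.9) / 0.019380 = -0.048423/0.019380 ≈ -2.5.

μ₀ = -2.5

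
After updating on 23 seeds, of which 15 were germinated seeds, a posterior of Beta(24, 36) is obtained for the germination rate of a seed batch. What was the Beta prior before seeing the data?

Under Beta–binomial conjugacy the posterior parameters are (α+s, β+f).
Subtract the data counts: 24−15=9, 36−8=28.

Beta(9, 28)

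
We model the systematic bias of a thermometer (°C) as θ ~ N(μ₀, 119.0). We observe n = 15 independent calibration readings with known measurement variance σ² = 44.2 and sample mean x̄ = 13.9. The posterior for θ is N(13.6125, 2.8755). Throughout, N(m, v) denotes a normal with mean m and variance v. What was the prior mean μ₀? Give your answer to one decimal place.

μ₀ = 2.0

The posterior mean is a precision-weighted average: μ_n = (τ₀μ₀ + τ_data·x̄)/(τ₀+τ_data), with τ₀=1/σ₀² and τ_data=n/σ².
Here τ₀ = 1/119.0 = 0.008403 and τ_data = 15/44.2 = 0.339367, so τ_n = 0.347770.
Rearranging for μ₀: μ₀ = (μ_n·τ_n − τ_data·x̄)/τ₀ = (13.6125·0.347770 − 0.339367·13.9) / 0.008403 = 0.016818/0.008403 ≈ 2.0.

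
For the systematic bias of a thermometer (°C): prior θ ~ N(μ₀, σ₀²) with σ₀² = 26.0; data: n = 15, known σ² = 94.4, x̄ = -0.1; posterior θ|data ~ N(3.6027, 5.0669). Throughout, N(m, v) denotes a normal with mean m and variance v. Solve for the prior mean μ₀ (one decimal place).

μ₀ = 18.9

With known observation variance, the Normal–Normal posterior has precision τ_n = τ₀ + n/σ² and mean μ_n = (τ₀μ₀ + (n/σ²)x̄)/τ_n.
Here τ₀ = 1/26.0 = 0.038462 and τ_data = 15/94.4 = 0.158898, so τ_n = 0.197360.
Rearranging for μ₀: μ₀ = (μ_n·τ_n − τ_data·x̄)/τ₀ = (3.6027·0.197360 − 0.158898·-0.1) / 0.038462 = 0.726919/0.038462 ≈ 18.9.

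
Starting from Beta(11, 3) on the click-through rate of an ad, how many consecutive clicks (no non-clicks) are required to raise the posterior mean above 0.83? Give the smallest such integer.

After k clicks and 0 non-clicks the posterior is Beta(11+k, 3), with mean (11+k)/(11+3+k).
Set (11+k)/(14+k) > 0.83 and solve: k > (0.83·14 − 11)/(1 − 0.83) = 3.647.
The smallest integer exceeding 3.647 is 4, and checking k=4: (15)/(18) = 0.8333 > 0.83.

k = 4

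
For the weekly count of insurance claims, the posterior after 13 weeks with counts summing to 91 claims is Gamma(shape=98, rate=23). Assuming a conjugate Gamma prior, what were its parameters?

A Gamma(α, β) prior (rate parametrization) on a Poisson rate with n observations summing to S gives posterior Gamma(α+S, β+n).
So α = 98 − 91 = 7 and β = 23 − 13 = 10.

Gamma(shape=7, rate=10)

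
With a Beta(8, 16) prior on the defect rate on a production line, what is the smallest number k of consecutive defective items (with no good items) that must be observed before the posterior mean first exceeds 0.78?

After k defective items and 0 good items the posterior is Beta(8+k, 16), with mean (8+k)/(8+16+k).
Set (8+k)/(24+k) > 0.78 and solve: k > (0.78·24 − 8)/(1 − 0.78) = 48.727.
The smallest integer exceeding 48.727 is 49, and checking k=49: (57)/(73) = 0.7808 > 0.78.

k = 49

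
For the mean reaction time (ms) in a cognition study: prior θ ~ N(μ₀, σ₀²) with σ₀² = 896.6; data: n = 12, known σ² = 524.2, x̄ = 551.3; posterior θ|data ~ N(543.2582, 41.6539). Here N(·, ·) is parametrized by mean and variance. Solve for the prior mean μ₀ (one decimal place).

The posterior mean is a precision-weighted average: μ_n = (τ₀μ₀ + τ_data·x̄)/(τ₀+τ_data), with τ₀=1/σ₀² and τ_data=n/σ².
Here τ₀ = 1/896.6 = 0.001115 and τ_data = 12/524.2 = 0.022892, so τ_n = 0.024007.
Rearranging for μ₀: μ₀ = (μ_n·τ_n − τ_data·x̄)/τ₀ = (543.2582·0.024007 − 0.022892·551.3) / 0.001115 = 0.421640/0.001115 ≈ 378.2.

μ₀ = 378.2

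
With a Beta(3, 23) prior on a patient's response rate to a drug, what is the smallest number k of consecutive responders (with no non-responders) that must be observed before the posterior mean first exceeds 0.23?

After k responders and 0 non-responders the posterior is Beta(3+k, 23), with mean (3+k)/(3+23+k).
Set (3+k)/(26+k) > 0.23 and solve: k > (0.23·26 − 3)/(1 − 0.23) = 3.870.
The smallest integer exceeding 3.870 is 4, and checking k=4: (7)/(30) = 0.2333 > 0.23.

k = 4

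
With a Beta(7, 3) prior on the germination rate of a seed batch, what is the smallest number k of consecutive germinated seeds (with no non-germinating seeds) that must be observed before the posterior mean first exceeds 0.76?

After k germinated seeds and 0 non-germinating seeds the posterior is Beta(7+k, 3), with mean (7+k)/(7+3+k).
Set (7+k)/(10+k) > 0.76 and solve: k > (0.76·10 − 7)/(1 − 0.76) = 2.500.
The smallest integer exceeding 2.500 is 3, and checking k=3: (10)/(13) = 0.7692 > 0.76.

k = 3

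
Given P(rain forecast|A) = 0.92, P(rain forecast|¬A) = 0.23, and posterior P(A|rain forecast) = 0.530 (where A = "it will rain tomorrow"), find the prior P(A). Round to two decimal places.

P(A) = 0.22

Bayes' rule in odds form gives O(A|E) = O(A)·[P(E|A)/P(E|¬A)], hence O(A) = O(A|E)/LR.
Posterior odds = 0.530/(1−0.530) = 1.1277. LR = 0.92/0.23 = 4.0000.
Prior odds = 1.1277/4.0000 = 0.2819, so P(A) = 0.2819/(1+0.2819) ≈ 0.22.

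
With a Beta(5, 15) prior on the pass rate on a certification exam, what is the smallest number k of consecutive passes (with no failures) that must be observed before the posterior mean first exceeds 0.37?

k = 4

After k passes and 0 failures the posterior is Beta(5+k, 15), with mean (5+k)/(5+15+k).
Set (5+k)/(20+k) > 0.37 and solve: k > (0.37·20 − 5)/(1 − 0.37) = 3.810.
The smallest integer exceeding 3.810 is 4, and checking k=4: (9)/(24) = 0.3750 > 0.37.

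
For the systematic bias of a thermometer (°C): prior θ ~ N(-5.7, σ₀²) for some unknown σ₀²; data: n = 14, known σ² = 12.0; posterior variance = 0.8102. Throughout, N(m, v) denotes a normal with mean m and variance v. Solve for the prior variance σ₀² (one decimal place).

σ₀² = 14.8

For the Normal–Normal model with known σ², precisions add: τ_n = τ₀ + n/σ².
So 1/σ₀² = 1/0.8102 − 14/12.0 = 1.234263 − 1.166667 = 0.067596.
Hence σ₀² = 1/0.067596 ≈ 14.8.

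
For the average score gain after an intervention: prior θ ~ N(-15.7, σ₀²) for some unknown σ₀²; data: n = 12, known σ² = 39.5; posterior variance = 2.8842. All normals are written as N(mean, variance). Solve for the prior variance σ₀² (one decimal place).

For the Normal–Normal model with known σ², precisions add: τ_n = τ₀ + n/σ².
So 1/σ₀² = 1/2.8842 − 12/39.5 = 0.346717 − 0.303797 = 0.042920.
Hence σ₀² = 1/0.042920 ≈ 23.3.

σ₀² = 23.3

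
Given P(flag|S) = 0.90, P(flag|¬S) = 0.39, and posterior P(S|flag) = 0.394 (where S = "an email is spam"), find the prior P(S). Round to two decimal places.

Bayes' rule in odds form gives O(S|E) = O(S)·[P(E|S)/P(E|¬S)], hence O(S) = O(S|E)/LR.
Posterior odds = 0.394/(1−0.394) = 0.6502. LR = 0.90/0.39 = 2.3077.
Prior odds = 0.6502/2.3077 = 0.2818, so P(S) = 0.2818/(1+0.2818) ≈ 0.22.

P(S) = 0.22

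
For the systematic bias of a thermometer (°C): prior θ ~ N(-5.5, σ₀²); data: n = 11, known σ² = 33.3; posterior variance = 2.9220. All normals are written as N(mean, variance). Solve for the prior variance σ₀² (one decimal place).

σ₀² = 84.0

For the Normal–Normal model with known σ², precisions add: τ_n = τ₀ + n/σ².
So 1/σ₀² = 1/2.9220 − 11/33.3 = 0.342231 − 0.330330 = 0.011901.
Hence σ₀² = 1/0.011901 ≈ 84.0.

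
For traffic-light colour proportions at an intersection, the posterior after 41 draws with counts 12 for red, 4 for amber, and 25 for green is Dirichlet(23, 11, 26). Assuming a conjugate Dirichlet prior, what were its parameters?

Dirichlet(11, 7, 1)

For a Dirichlet(α) prior with multinomial counts c, the posterior is Dirichlet(α + c) componentwise.
Subtract each count from the matching posterior parameter: 23−12=11, 11−4=7, 26−25=1.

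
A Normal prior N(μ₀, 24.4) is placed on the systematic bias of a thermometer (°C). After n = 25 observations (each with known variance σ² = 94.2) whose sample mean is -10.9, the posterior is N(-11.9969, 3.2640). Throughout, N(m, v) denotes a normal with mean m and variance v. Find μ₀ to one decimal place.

μ₀ = -19.1

The posterior mean is a precision-weighted average: μ_n = (τ₀μ₀ + τ_data·x̄)/(τ₀+τ_data), with τ₀=1/σ₀² and τ_data=n/σ².
Here τ₀ = 1/24.4 = 0.040984 and τ_data = 25/94.2 = 0.265393, so τ_n = 0.306377.
Rearranging for μ₀: μ₀ = (μ_n·τ_n − τ_data·x̄)/τ₀ = (-11.9969·0.306377 − 0.265393·-10.9) / 0.040984 = -0.782791/0.040984 ≈ -19.1.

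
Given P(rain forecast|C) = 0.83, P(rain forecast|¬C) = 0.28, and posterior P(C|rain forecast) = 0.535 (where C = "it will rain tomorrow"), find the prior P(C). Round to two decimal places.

P(C) = 0.28

Bayes' rule in odds form gives O(C|E) = O(C)·[P(E|C)/P(E|¬C)], hence O(C) = O(C|E)/LR.
Posterior odds = 0.535/(1−0.535) = 1.1505. LR = 0.83/0.28 = 2.9643.
Prior odds = 1.1505/2.9643 = 0.3881, so P(C) = 0.3881/(1+0.3881) ≈ 0.28.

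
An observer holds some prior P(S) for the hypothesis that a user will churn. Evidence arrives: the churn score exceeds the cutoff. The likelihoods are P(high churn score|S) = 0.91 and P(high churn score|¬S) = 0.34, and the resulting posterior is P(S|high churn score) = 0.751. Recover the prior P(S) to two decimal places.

In odds form, posterior odds = prior odds × likelihood ratio, so prior odds = posterior odds ÷ LR.
Posterior odds = 0.751/(1−0.751) = 3.0161. LR = 0.91/0.34 = 2.6765.
Prior odds = 3.0161/2.6765 = 1.1269, so P(S) = 1.1269/(1+1.1269) ≈ 0.53.

P(S) = 0.53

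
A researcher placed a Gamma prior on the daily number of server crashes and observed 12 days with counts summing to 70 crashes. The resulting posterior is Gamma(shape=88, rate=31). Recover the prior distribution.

Gamma(shape=18, rate=19)

Gamma–Poisson conjugacy: posterior shape = α + Σxᵢ, posterior rate = β + n.
So α = 88 − 70 = 18 and β = 31 − 12 = 19.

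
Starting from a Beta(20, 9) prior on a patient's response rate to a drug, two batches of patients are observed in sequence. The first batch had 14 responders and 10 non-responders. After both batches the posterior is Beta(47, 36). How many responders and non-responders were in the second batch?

Sequential conjugate updates are equivalent to a single update on the pooled data, so total successes = posterior α − prior α and total failures = posterior β − prior β.
Total across both batches: 47−20=27 responders, 36−9=27 non-responders.
Subtract the first batch: 27−14=13 responders and 27−10=17 non-responders.

13 responders and 17 non-responders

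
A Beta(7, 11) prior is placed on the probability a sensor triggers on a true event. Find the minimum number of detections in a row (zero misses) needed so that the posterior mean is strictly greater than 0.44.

k = 2

After k detections and 0 misses the posterior is Beta(7+k, 11), with mean (7+k)/(7+11+k).
Set (7+k)/(18+k) > 0.44 and solve: k > (0.44·18 − 7)/(1 − 0.44) = 1.643.
The smallest integer exceeding 1.643 is 2, and checking k=2: (9)/(20) = 0.4500 > 0.44.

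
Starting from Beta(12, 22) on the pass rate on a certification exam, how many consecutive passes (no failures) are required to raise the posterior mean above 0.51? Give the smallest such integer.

After k passes and 0 failures the posterior is Beta(12+k, 22), with mean (12+k)/(12+22+k).
Set (12+k)/(34+k) > 0.51 and solve: k > (0.51·34 − 12)/(1 − 0.51) = 10.898.
The smallest integer exceeding 10.898 is 11, and checking k=11: (23)/(45) = 0.5111 > 0.51.

k = 11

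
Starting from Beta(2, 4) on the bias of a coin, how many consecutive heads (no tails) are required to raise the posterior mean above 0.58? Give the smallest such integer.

After k heads and 0 tails the posterior is Beta(2+k, 4), with mean (2+k)/(2+4+k).
Set (2+k)/(6+k) > 0.58 and solve: k > (0.58·6 − 2)/(1 − 0.58) = 3.524.
The smallest integer exceeding 3.524 is 4, and checking k=4: (6)/(10) = 0.6000 > 0.58.

k = 4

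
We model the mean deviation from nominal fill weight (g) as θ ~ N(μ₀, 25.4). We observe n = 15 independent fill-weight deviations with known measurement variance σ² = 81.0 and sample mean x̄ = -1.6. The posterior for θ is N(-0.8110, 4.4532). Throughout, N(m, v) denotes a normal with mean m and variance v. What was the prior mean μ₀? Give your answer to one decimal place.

μ₀ = 2.9

With known observation variance, the Normal–Normal posterior has precision τ_n = τ₀ + n/σ² and mean μ_n = (τ₀μ₀ + (n/σ²)x̄)/τ_n.
Here τ₀ = 1/25.4 = 0.039370 and τ_data = 15/81.0 = 0.185185, so τ_n = 0.224555.
Rearranging for μ₀: μ₀ = (μ_n·τ_n − τ_data·x̄)/τ₀ = (-0.8110·0.224555 − 0.185185·-1.6) / 0.039370 = 0.114182/0.039370 ≈ 2.9.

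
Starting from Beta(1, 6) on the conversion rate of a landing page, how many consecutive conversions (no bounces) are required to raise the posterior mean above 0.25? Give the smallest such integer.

After k conversions and 0 bounces the posterior is Beta(1+k, 6), with mean (1+k)/(1+6+k).
Set (1+k)/(7+k) > 0.25 and solve: k > (0.25·7 − 1)/(1 − 0.25) = 1.000.
The smallest integer exceeding 1.000 is 2, and checking k=2: (3)/(9) = 0.3333 > 0.25.

k = 2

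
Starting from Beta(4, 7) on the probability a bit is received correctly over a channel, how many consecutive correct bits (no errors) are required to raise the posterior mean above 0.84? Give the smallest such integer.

k = 33

After k correct bits and 0 errors the posterior is Beta(4+k, 7), with mean (4+k)/(4+7+k).
Set (4+k)/(11+k) > 0.84 and solve: k > (0.84·11 − 4)/(1 − 0.84) = 32.750.
The smallest integer exceeding 32.750 is 33, and checking k=33: (37)/(44) = 0.8409 > 0.84.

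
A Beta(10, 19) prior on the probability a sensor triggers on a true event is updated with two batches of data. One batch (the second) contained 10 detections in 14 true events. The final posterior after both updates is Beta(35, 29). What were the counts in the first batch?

Sequential conjugate updates are equivalent to a single update on the pooled data, so total successes = posterior α − prior α and total failures = posterior β − prior β.
Total across both batches: 35−10=25 detections, 29−19=10 misses.
Subtract the second batch: 25−10=15 detections and 10−4=6 misses.

15 detections and 6 misses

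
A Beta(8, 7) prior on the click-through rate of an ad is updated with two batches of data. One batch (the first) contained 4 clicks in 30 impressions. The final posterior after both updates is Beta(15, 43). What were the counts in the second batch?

3 clicks and 10 non-clicks

Sequential conjugate updates are equivalent to a single update on the pooled data, so total successes = posterior α − prior α and total failures = posterior β − prior β.
Total across both batches: 15−8=7 clicks, 43−7=36 non-clicks.
Subtract the first batch: 7−4=3 clicks and 36−26=10 non-clicks.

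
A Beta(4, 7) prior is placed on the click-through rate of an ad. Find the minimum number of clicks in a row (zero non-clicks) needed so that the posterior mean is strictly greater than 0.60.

k = 7

After k clicks and 0 non-clicks the posterior is Beta(4+k, 7), with mean (4+k)/(4+7+k).
Set (4+k)/(11+k) > 0.60 and solve: k > (0.60·11 − 4)/(1 − 0.60) = 6.500.
The smallest integer exceeding 6.500 is 7.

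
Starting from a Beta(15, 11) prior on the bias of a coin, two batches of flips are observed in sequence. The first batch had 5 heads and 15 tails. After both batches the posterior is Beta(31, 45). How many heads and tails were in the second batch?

Sequential conjugate updates are equivalent to a single update on the pooled data, so total successes = posterior α − prior α and total failures = posterior β − prior β.
Total across both batches: 31−15=16 heads, 45−11=34 tails.
Subtract the first batch: 16−5=11 heads and 34−15=19 tails.

11 heads and 19 tails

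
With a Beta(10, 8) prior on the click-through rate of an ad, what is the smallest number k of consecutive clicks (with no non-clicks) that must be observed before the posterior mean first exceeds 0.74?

After k clicks and 0 non-clicks the posterior is Beta(10+k, 8), with mean (10+k)/(10+8+k).
Set (10+k)/(18+k) > 0.74 and solve: k > (0.74·18 − 10)/(1 − 0.74) = 12.769.
The smallest integer exceeding 12.769 is 13, and checking k=13: (23)/(31) = 0.7419 > 0.74.

k = 13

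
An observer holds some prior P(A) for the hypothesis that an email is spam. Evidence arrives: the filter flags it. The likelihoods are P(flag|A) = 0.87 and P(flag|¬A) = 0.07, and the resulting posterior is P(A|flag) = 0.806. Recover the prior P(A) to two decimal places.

P(A) = 0.25

In odds form, posterior odds = prior odds × likelihood ratio, so prior odds = posterior odds ÷ LR.
Posterior odds = 0.806/(1−0.806) = 4.1546. LR = 0.87/0.07 = 12.4286.
Prior odds = 4.1546/12.4286 = 0.3343, so P(A) = 0.3343/(1+0.3343) ≈ 0.25.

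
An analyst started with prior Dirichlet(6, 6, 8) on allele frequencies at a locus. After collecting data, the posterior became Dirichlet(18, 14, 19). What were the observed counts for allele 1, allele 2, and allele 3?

For a Dirichlet(α) prior with multinomial counts c, the posterior is Dirichlet(α + c) componentwise.
Counts are posterior − prior componentwise: 18−6=12, 14−6=8, 19−8=11.

counts (12, 8, 11)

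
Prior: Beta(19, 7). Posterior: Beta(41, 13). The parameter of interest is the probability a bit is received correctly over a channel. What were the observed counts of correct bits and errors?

Under Beta–binomial conjugacy the posterior parameters are (a+s, b+f).
So s = 41 − 19 = 22 and f = 13 − 7 = 6.

22 correct bits and 6 errors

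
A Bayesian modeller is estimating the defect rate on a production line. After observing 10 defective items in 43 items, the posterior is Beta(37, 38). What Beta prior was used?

Under Beta–binomial conjugacy the posterior parameters are (a+s, b+f).
So a = 37 − 10 = 27 and b = 38 − 33 = 5.

Beta(27, 5)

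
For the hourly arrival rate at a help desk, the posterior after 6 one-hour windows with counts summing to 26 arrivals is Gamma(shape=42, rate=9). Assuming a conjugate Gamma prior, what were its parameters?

Gamma–Poisson conjugacy: posterior shape = α + Σxᵢ, posterior rate = β + n.
So α = 42 − 26 = 16 and β = 9 − 6 = 3.

Gamma(shape=16, rate=3)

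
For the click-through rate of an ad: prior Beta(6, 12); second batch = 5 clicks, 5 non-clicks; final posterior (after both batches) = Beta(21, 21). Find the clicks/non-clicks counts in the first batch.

Sequential conjugate updates are equivalent to a single update on the pooled data, so total successes = posterior α − prior α and total failures = posterior β − prior β.
Total across both batches: 21−6=15 clicks, 21−12=9 non-clicks.
Subtract the second batch: 15−5=10 clicks and 9−5=4 non-clicks.

10 clicks and 4 non-clicks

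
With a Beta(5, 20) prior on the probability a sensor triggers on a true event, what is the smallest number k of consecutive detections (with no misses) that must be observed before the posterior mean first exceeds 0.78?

k = 66

After k detections and 0 misses the posterior is Beta(5+k, 20), with mean (5+k)/(5+20+k).
Set (5+k)/(25+k) > 0.78 and solve: k > (0.78·25 − 5)/(1 − 0.78) = 65.909.
The smallest integer exceeding 65.909 is 66, and checking k=66: (71)/(91) = 0.7802 > 0.78.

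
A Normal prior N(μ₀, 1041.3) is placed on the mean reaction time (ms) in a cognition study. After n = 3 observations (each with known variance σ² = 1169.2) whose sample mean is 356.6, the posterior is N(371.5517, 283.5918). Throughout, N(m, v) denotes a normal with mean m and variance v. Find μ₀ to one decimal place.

With known observation variance, the Normal–Normal posterior has precision τ_n = τ₀ + n/σ² and mean μ_n = (τ₀μ₀ + (n/σ²)x̄)/τ_n.
Here τ₀ = 1/1041.3 = 0.000960 and τ_data = 3/1169.2 = 0.002566, so τ_n = 0.003526.
Rearranging for μ₀: μ₀ = (μ_n·τ_n − τ_data·x̄)/τ₀ = (371.5517·0.003526 − 0.002566·356.6) / 0.000960 = 0.395056/0.000960 ≈ 411.5.

μ₀ = 411.5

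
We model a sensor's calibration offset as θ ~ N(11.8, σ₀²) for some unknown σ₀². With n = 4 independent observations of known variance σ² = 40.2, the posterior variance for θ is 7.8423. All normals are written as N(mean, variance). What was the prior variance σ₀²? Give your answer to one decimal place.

For the Normal–Normal model with known σ², precisions add: τ_n = τ₀ + n/σ².
So 1/σ₀² = 1/7.8423 − 4/40.2 = 0.127514 − 0.099502 = 0.028012.
Hence σ₀² = 1/0.028012 ≈ 35.7.

σ₀² = 35.7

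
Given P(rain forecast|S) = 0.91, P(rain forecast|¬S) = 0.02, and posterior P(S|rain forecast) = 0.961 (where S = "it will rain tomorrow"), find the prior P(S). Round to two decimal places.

In odds form, posterior odds = prior odds × likelihood ratio, so prior odds = posterior odds ÷ LR.
Posterior odds = 0.961/(1−0.961) = 24.6410. LR = 0.91/0.02 = 45.5000.
Prior odds = 24.6410/45.5000 = 0.5416, so P(S) = 0.5416/(1+0.5416) ≈ 0.35.

P(S) = 0.35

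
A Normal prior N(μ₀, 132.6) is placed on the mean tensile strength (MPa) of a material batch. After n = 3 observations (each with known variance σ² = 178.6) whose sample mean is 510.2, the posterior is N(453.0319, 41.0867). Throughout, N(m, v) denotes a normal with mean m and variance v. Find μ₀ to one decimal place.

μ₀ = 325.7

With known observation variance, the Normal–Normal posterior has precision τ_n = τ₀ + n/σ² and mean μ_n = (τ₀μ₀ + (n/σ²)x̄)/τ_n.
Here τ₀ = 1/132.6 = 0.007541 and τ_data = 3/178.6 = 0.016797, so τ_n = 0.024338.
Rearranging for μ₀: μ₀ = (μ_n·τ_n − τ_data·x̄)/τ₀ = (453.0319·0.024338 − 0.016797·510.2) / 0.007541 = 2.456061/0.007541 ≈ 325.7.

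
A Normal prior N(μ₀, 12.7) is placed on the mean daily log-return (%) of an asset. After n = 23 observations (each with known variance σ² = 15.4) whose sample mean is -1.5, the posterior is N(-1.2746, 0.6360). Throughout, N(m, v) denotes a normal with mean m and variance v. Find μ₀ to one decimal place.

μ₀ = 3.0

The posterior mean is a precision-weighted average: μ_n = (τ₀μ₀ + τ_data·x̄)/(τ₀+τ_data), with τ₀=1/σ₀² and τ_data=n/σ².
Here τ₀ = 1/12.7 = 0.078740 and τ_data = 23/15.4 = 1.493506, so τ_n = 1.572246.
Rearranging for μ₀: μ₀ = (μ_n·τ_n − τ_data·x̄)/τ₀ = (-1.2746·1.572246 − 1.493506·-1.5) / 0.078740 = 0.236274/0.078740 ≈ 3.0.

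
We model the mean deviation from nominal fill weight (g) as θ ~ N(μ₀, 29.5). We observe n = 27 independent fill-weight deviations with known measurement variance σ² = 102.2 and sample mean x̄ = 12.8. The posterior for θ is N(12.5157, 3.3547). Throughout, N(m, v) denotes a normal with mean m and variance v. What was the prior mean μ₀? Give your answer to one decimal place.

μ₀ = 10.3

With known observation variance, the Normal–Normal posterior has precision τ_n = τ₀ + n/σ² and mean μ_n = (τ₀μ₀ + (n/σ²)x̄)/τ_n.
Here τ₀ = 1/29.5 = 0.033898 and τ_data = 27/102.2 = 0.264188, so τ_n = 0.298086.
Rearranging for μ₀: μ₀ = (μ_n·τ_n − τ_data·x̄)/τ₀ = (12.5157·0.298086 − 0.264188·12.8) / 0.033898 = 0.349149/0.033898 ≈ 10.3.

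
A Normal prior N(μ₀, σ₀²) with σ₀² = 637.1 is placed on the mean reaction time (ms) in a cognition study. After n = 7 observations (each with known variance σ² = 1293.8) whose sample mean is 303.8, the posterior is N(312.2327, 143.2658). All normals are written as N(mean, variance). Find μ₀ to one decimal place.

The posterior mean is a precision-weighted average: μ_n = (τ₀μ₀ + τ_data·x̄)/(τ₀+τ_data), with τ₀=1/σ₀² and τ_data=n/σ².
Here τ₀ = 1/637.1 = 0.001570 and τ_data = 7/1293.8 = 0.005410, so τ_n = 0.006980.
Rearranging for μ₀: μ₀ = (μ_n·τ_n − τ_data·x̄)/τ₀ = (312.2327·0.006980 − 0.005410·303.8) / 0.001570 = 0.535826/0.001570 ≈ 341.3.

μ₀ = 341.3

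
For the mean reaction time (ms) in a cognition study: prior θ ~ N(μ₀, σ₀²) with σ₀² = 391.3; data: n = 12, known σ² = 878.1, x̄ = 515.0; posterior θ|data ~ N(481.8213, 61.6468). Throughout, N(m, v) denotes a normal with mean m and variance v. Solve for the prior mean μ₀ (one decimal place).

μ₀ = 304.4

The posterior mean is a precision-weighted average: μ_n = (τ₀μ₀ + τ_data·x̄)/(τ₀+τ_data), with τ₀=1/σ₀² and τ_data=n/σ².
Here τ₀ = 1/391.3 = 0.002556 and τ_data = 12/878.1 = 0.013666, so τ_n = 0.016222.
Rearranging for μ₀: μ₀ = (μ_n·τ_n − τ_data·x̄)/τ₀ = (481.8213·0.016222 − 0.013666·515.0) / 0.002556 = 0.778115/0.002556 ≈ 304.4.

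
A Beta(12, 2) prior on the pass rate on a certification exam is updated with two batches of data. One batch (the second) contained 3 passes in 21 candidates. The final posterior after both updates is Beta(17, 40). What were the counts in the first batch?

2 passes and 20 failures

Sequential conjugate updates are equivalent to a single update on the pooled data, so total successes = posterior α − prior α and total failures = posterior β − prior β.
Total across both batches: 17−12=5 passes, 40−2=38 failures.
Subtract the second batch: 5−3=2 passes and 38−18=20 failures.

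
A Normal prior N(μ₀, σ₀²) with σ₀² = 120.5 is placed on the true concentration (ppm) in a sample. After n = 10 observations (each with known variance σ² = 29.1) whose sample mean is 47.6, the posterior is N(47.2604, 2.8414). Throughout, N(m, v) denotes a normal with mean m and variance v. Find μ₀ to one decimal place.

The posterior mean is a precision-weighted average: μ_n = (τ₀μ₀ + τ_data·x̄)/(τ₀+τ_data), with τ₀=1/σ₀² and τ_data=n/σ².
Here τ₀ = 1/120.5 = 0.008299 and τ_data = 10/29.1 = 0.343643, so τ_n = 0.351942.
Rearranging for μ₀: μ₀ = (μ_n·τ_n − τ_data·x̄)/τ₀ = (47.2604·0.351942 − 0.343643·47.6) / 0.008299 = 0.275513/0.008299 ≈ 33.2.

μ₀ = 33.2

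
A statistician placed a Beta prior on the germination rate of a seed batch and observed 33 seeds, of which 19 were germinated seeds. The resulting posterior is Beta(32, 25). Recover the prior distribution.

A Beta(a, b) prior with s successes and f failures in binomial data gives a Beta(a+s, b+f) posterior.
Subtract the data counts: 32−19=13, 25−14=11.

Beta(13, 11)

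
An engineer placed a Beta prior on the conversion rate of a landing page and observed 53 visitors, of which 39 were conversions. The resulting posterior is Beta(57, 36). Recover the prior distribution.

A Beta(a, b) prior with s successes and f failures in binomial data gives a Beta(a+s, b+f) posterior.
Subtract the data counts: 57−39=18, 36−14=22.

Beta(18, 22)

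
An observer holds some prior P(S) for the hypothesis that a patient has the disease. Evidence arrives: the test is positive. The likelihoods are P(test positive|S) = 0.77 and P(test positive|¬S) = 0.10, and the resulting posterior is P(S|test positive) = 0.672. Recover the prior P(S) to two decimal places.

P(S) = 0.21

Bayes' rule in odds form gives O(S|E) = O(S)·[P(E|S)/P(E|¬S)], hence O(S) = O(S|E)/LR.
Posterior odds = 0.672/(1−0.672) = 2.0488. LR = 0.77/0.10 = 7.7000.
Prior odds = 2.0488/7.7000 = 0.2661, so P(S) = 0.2661/(1+0.2661) ≈ 0.21.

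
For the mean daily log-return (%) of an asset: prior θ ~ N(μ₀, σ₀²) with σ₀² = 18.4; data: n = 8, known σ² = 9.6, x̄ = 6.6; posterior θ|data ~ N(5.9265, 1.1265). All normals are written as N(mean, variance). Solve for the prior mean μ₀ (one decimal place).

The posterior mean is a precision-weighted average: μ_n = (τ₀μ₀ + τ_data·x̄)/(τ₀+τ_data), with τ₀=1/σ₀² and τ_data=n/σ².
Here τ₀ = 1/18.4 = 0.054348 and τ_data = 8/9.6 = 0.833333, so τ_n = 0.887681.
Rearranging for μ₀: μ₀ = (μ_n·τ_n − τ_data·x̄)/τ₀ = (5.9265·0.887681 − 0.833333·6.6) / 0.054348 = -0.239156/0.054348 ≈ -4.4.

μ₀ = -4.4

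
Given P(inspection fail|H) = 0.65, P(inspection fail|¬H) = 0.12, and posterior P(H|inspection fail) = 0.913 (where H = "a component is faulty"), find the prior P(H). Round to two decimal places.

Bayes' rule in odds form gives O(H|E) = O(H)·[P(E|H)/P(E|¬H)], hence O(H) = O(H|E)/LR.
Posterior odds = 0.913/(1−0.913) = 10.4943. LR = 0.65/0.12 = 5.4167.
Prior odds = 10.4943/5.4167 = 1.9374, so P(H) = 1.9374/(1+1.9374) ≈ 0.66.

P(H) = 0.66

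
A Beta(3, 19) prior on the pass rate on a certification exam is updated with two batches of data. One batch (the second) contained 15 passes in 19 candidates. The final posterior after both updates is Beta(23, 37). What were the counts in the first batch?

5 passes and 14 failures

Sequential conjugate updates are equivalent to a single update on the pooled data, so total successes = posterior α − prior α and total failures = posterior β − prior β.
Total across both batches: 23−3=20 passes, 37−19=18 failures.
Subtract the second batch: 20−15=5 passes and 18−4=14 failures.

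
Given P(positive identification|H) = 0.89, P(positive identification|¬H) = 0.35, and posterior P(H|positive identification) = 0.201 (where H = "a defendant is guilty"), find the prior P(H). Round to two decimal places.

P(H) = 0.09

Bayes' rule in odds form gives O(H|E) = O(H)·[P(E|H)/P(E|¬H)], hence O(H) = O(H|E)/LR.
Posterior odds = 0.201/(1−0.201) = 0.2516. LR = 0.89/0.35 = 2.5429.
Prior odds = 0.2516/2.5429 = 0.0989, so P(H) = 0.0989/(1+0.0989) ≈ 0.09.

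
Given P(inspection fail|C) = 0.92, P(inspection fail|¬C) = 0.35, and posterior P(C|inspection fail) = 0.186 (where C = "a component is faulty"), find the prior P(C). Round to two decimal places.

In odds form, posterior odds = prior odds × likelihood ratio, so prior odds = posterior odds ÷ LR.
Posterior odds = 0.186/(1−0.186) = 0.2285. LR = 0.92/0.35 = 2.6286.
Prior odds = 0.2285/2.6286 = 0.0869, so P(C) = 0.0869/(1+0.0869) ≈ 0.08.

P(C) = 0.08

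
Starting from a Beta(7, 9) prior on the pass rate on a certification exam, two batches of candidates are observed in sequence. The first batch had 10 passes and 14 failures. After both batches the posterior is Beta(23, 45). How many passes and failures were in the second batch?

6 passes and 22 failures

Sequential conjugate updates are equivalent to a single update on the pooled data, so total successes = posterior α − prior α and total failures = posterior β − prior β.
Total across both batches: 23−7=16 passes, 45−9=36 failures.
Subtract the first batch: 16−10=6 passes and 36−14=22 failures.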